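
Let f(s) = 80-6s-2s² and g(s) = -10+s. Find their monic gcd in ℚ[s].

Apply the Euclidean algorithm:
  -2s²-6s+80 = (-2s-26)(s-10) + (-180)
  s-10 = (-(1/180)s+1/18)(-180) + (0)
The last nonzero remainder is the constant -180, so the polynomials are coprime and gcd = 1.

1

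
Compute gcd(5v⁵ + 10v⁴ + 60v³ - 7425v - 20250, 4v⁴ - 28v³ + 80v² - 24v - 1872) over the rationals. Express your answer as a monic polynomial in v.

Euclidean algorithm in ℚ[v]:
  5v⁵ + 10v⁴ + 60v³ - 7425v - 20250 = ((5/4)v + 45/4)(4v⁴ - 28v³ + 80v² - 24v - 1872) + (275v³ - 870v² - 4815v + 810)
  4v⁴ - 28v³ + 80v² - 24v - 1872 = ((4/275)v - 844/15125)(275v³ - 870v² - 4815v + 810) + ((307004/3025)v² - (921012/3025)v - 5526072/3025)
  275v³ - 870v² - 4815v + 810 = ((831875/307004)v - 136125/307004)((307004/3025)v² - (921012/3025)v - 5526072/3025) + (0)
Last nonzero remainder: (307004/3025)v² - (921012/3025)v - 5526072/3025. Dividing through by 307004/3025 gives the monic gcd v² - 3v - 18.

v² - 3v - 18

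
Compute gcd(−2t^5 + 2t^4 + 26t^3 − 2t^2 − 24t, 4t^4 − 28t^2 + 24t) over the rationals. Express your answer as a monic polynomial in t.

t^3 + 2t^2 − 3t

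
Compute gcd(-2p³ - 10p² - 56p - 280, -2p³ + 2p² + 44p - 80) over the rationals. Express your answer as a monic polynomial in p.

Repeated division with remainder:
  -2p³ - 10p² - 56p - 280 = (-2p³ + 2p² + 44p - 80) + (-12p² - 100p - 200)
  -2p³ + 2p² + 44p - 80 = ((1/6)p - 14/9)(-12p² - 100p - 200) + (-(704/9)p - 3520/9)
  -12p² - 100p - 200 = ((27/176)p + 45/88)(-(704/9)p - 3520/9) + (0)
Last nonzero remainder: -(704/9)p - 3520/9. Dividing through by -704/9 gives the monic gcd p + 5.

p + 5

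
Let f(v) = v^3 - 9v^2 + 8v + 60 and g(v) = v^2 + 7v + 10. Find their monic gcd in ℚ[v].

Apply the Euclidean algorithm:
  v^3 - 9v^2 + 8v + 60 = (v - 16)(v^2 + 7v + 10) + (110v + 220)
  v^2 + 7v + 10 = ((1/110)v + 1/22)(110v + 220) + (0)
Last nonzero remainder: 110v + 220. Dividing through by 110 gives the monic gcd v + 2.

v + 2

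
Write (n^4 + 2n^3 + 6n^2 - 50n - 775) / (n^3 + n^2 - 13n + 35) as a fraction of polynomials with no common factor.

(n^3 - 3n^2 + 21n - 155)/(n^2 - 4n + 7)

Apply the Euclidean algorithm:
  n^4 + 2n^3 + 6n^2 - 50n - 775 = (n + 1)(n^3 + n^2 - 13n + 35) + (18n^2 - 72n - 810)
  n^3 + n^2 - 13n + 35 = ((1/18)n + 5/18)(18n^2 - 72n - 810) + (52n + 260)
  18n^2 - 72n - 810 = ((9/26)n - 81/26)(52n + 260) + (0)
Last nonzero remainder: 52n + 260. Dividing through by 52 gives the monic gcd n + 5.
Cancel n + 5 from numerator and denominator to get the reduced form.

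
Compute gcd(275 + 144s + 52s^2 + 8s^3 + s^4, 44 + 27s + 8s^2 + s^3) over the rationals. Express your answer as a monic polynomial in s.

11 + 4s + s^2

Repeated division with remainder:
  s^4 + 8s^3 + 52s^2 + 144s + 275 = (s)(s^3 + 8s^2 + 27s + 44) + (25s^2 + 100s + 275)
  s^3 + 8s^2 + 27s + 44 = ((1/25)s + 4/25)(25s^2 + 100s + 275) + (0)
Last nonzero remainder: 25s^2 + 100s + 275. Dividing through by 25 gives the monic gcd s^2 + 4s + 11.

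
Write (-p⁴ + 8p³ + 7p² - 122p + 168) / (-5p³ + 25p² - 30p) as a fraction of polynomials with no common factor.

Euclidean algorithm in ℚ[p]:
  -p⁴ + 8p³ + 7p² - 122p + 168 = ((1/5)p - 3/5)(-5p³ + 25p² - 30p) + (28p² - 140p + 168)
  -5p³ + 25p² - 30p = (-(5/28)p)(28p² - 140p + 168) + (0)
Last nonzero remainder: 28p² - 140p + 168. Dividing through by 28 gives the monic gcd p² - 5p + 6.
Cancel p² - 5p + 6 from numerator and denominator to get the reduced form.

(p² - 3p - 28)/(5p)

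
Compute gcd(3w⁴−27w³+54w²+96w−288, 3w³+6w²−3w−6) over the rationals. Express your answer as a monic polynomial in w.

Euclidean algorithm in ℚ[w]:
  3w⁴−27w³+54w²+96w−288 = (w−11)(3w³+6w²−3w−6) + (123w²+69w−354)
  3w³+6w²−3w−6 = ((1/41)w+59/1681)(123w²+69w−354) + ((5400/1681)w+10800/1681)
  123w²+69w−354 = ((68921/1800)w−99179/1800)((5400/1681)w+10800/1681) + (0)
Last nonzero remainder: (5400/1681)w+10800/1681. Dividing through by 5400/1681 gives the monic gcd w+2.

w+2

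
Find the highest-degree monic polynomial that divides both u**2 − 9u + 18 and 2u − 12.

u − 6

Euclidean algorithm in ℚ[u]:
  u**2 − 9u + 18 = ((1/2)u − 3/2)(2u − 12) + (0)
Last nonzero remainder: 2u − 12. Dividing through by 2 gives the monic gcd u − 6.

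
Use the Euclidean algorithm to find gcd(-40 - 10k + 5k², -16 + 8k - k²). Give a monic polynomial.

Repeated division with remainder:
  5k² - 10k - 40 = (-5)(-k² + 8k - 16) + (30k - 120)
  -k² + 8k - 16 = (-(1/30)k + 2/15)(30k - 120) + (0)
Last nonzero remainder: 30k - 120. Dividing through by 30 gives the monic gcd k - 4.

-4 + k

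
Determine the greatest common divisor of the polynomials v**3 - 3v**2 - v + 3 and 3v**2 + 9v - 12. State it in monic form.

Repeated division with remainder:
  v**3 - 3v**2 - v + 3 = ((1/3)v - 2)(3v**2 + 9v - 12) + (21v - 21)
  3v**2 + 9v - 12 = ((1/7)v + 4/7)(21v - 21) + (0)
Last nonzero remainder: 21v - 21. Dividing through by 21 gives the monic gcd v - 1.

v - 1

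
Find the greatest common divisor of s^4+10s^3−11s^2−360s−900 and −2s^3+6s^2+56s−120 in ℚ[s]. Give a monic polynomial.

By polynomial division,
  s^4+10s^3−11s^2−360s−900 = (−(1/2)s−13/2)(−2s^3+6s^2+56s−120) + (56s^2−56s−1680)
  −2s^3+6s^2+56s−120 = (−(1/28)s+1/14)(56s^2−56s−1680) + (0)
Last nonzero remainder: 56s^2−56s−1680. Dividing through by 56 gives the monic gcd s^2−s−30.

s^2−s−30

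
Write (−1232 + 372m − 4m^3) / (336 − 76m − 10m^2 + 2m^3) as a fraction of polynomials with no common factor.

Euclidean algorithm in ℚ[m]:
  −4m^3 + 372m − 1232 = (−2)(2m^3 − 10m^2 − 76m + 336) + (−20m^2 + 220m − 560)
  2m^3 − 10m^2 − 76m + 336 = (−(1/10)m − 3/5)(−20m^2 + 220m − 560) + (0)
Last nonzero remainder: −20m^2 + 220m − 560. Dividing through by −20 gives the monic gcd m^2 − 11m + 28.
Cancel m^2 − 11m + 28 from numerator and denominator to get the reduced form.

(−22 − 2m)/(6 + m)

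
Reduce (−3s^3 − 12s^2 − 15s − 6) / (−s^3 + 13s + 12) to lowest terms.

(3s^2 + 9s + 6)/(s^2 − s − 12)

Repeated division with remainder:
  −3s^3 − 12s^2 − 15s − 6 = (3)(−s^3 + 13s + 12) + (−12s^2 − 54s − 42)
  −s^3 + 13s + 12 = ((1/12)s − 3/8)(−12s^2 − 54s − 42) + (−(15/4)s − 15/4)
  −12s^2 − 54s − 42 = ((16/5)s + 56/5)(−(15/4)s − 15/4) + (0)
Last nonzero remainder: −(15/4)s − 15/4. Dividing through by −15/4 gives the monic gcd s + 1.
Cancel s + 1 from numerator and denominator to get the reduced form.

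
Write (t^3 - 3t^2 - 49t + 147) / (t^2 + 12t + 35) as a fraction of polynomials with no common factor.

(t^2 - 10t + 21)/(t + 5)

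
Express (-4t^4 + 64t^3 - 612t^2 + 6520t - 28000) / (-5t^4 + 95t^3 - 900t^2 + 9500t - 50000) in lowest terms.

(4t - 28)/(5t - 50)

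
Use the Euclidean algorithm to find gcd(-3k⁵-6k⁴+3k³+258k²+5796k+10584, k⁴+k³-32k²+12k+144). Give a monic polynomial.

k²+8k+12

Repeated division with remainder:
  -3k⁵-6k⁴+3k³+258k²+5796k+10584 = (-3k-3)(k⁴+k³-32k²+12k+144) + (-90k³+198k²+6264k+11016)
  k⁴+k³-32k²+12k+144 = (-(1/90)k-8/225)(-90k³+198k²+6264k+11016) + ((1116/25)k²+(8928/25)k+13392/25)
  -90k³+198k²+6264k+11016 = (-(125/62)k+1275/62)((1116/25)k²+(8928/25)k+13392/25) + (0)
Last nonzero remainder: (1116/25)k²+(8928/25)k+13392/25. Dividing through by 1116/25 gives the monic gcd k²+8k+12.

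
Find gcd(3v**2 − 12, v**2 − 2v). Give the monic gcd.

v − 2

Repeated division with remainder:
  3v**2 − 12 = (3)(v**2 − 2v) + (6v − 12)
  v**2 − 2v = ((1/6)v)(6v − 12) + (0)
Last nonzero remainder: 6v − 12. Dividing through by 6 gives the monic gcd v − 2.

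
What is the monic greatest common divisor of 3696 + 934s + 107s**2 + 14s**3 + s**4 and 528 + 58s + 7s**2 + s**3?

Euclidean algorithm in ℚ[s]:
  s**4 + 14s**3 + 107s**2 + 934s + 3696 = (s + 7)(s**3 + 7s**2 + 58s + 528) + (0)
The last nonzero remainder s**3 + 7s**2 + 58s + 528 is already monic.

528 + 58s + 7s**2 + s**3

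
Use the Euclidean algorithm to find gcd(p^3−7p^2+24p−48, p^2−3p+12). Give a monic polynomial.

p^2−3p+12

Repeated division with remainder:
  p^3−7p^2+24p−48 = (p−4)(p^2−3p+12) + (0)
The last nonzero remainder p^2−3p+12 is already monic.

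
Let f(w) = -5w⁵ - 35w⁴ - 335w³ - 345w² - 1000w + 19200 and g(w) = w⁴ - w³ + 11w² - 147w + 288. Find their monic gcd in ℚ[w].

w³ + 2w² + 17w - 96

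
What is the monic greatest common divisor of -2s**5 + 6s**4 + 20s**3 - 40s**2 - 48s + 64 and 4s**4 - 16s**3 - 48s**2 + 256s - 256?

Apply the Euclidean algorithm:
  -2s**5 + 6s**4 + 20s**3 - 40s**2 - 48s + 64 = (-(1/2)s - 1/2)(4s**4 - 16s**3 - 48s**2 + 256s - 256) + (-12s**3 + 64s**2 - 48s - 64)
  4s**4 - 16s**3 - 48s**2 + 256s - 256 = (-(1/3)s - 4/9)(-12s**3 + 64s**2 - 48s - 64) + (-(320/9)s**2 + (640/3)s - 2560/9)
  -12s**3 + 64s**2 - 48s - 64 = ((27/80)s + 9/40)(-(320/9)s**2 + (640/3)s - 2560/9) + (0)
Last nonzero remainder: -(320/9)s**2 + (640/3)s - 2560/9. Dividing through by -320/9 gives the monic gcd s**2 - 6s + 8.

s**2 - 6s + 8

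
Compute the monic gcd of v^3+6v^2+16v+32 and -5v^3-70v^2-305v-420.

Repeated division with remainder:
  v^3+6v^2+16v+32 = (-1/5)(-5v^3-70v^2-305v-420) + (-8v^2-45v-52)
  -5v^3-70v^2-305v-420 = ((5/8)v+335/64)(-8v^2-45v-52) + (-(2365/64)v-2365/16)
  -8v^2-45v-52 = ((512/2365)v+832/2365)(-(2365/64)v-2365/16) + (0)
Last nonzero remainder: -(2365/64)v-2365/16. Dividing through by -2365/64 gives the monic gcd v+4.

v+4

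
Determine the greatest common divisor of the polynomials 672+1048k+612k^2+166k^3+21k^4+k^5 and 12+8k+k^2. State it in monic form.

12+8k+k^2

Euclidean algorithm in ℚ[k]:
  k^5+21k^4+166k^3+612k^2+1048k+672 = (k^3+13k^2+50k+56)(k^2+8k+12) + (0)
The last nonzero remainder k^2+8k+12 is already monic.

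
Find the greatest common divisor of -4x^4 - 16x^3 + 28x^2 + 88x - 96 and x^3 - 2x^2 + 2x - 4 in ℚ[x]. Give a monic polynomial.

x - 2

Apply the Euclidean algorithm:
  -4x^4 - 16x^3 + 28x^2 + 88x - 96 = (-4x - 24)(x^3 - 2x^2 + 2x - 4) + (-12x^2 + 120x - 192)
  x^3 - 2x^2 + 2x - 4 = (-(1/12)x - 2/3)(-12x^2 + 120x - 192) + (66x - 132)
  -12x^2 + 120x - 192 = (-(2/11)x + 16/11)(66x - 132) + (0)
Last nonzero remainder: 66x - 132. Dividing through by 66 gives the monic gcd x - 2.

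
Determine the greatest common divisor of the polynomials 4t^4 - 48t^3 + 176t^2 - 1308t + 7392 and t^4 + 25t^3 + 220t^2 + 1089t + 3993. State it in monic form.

t^2 + 3t + 33

Euclidean algorithm in ℚ[t]:
  4t^4 - 48t^3 + 176t^2 - 1308t + 7392 = (4)(t^4 + 25t^3 + 220t^2 + 1089t + 3993) + (-148t^3 - 704t^2 - 5664t - 8580)
  t^4 + 25t^3 + 220t^2 + 1089t + 3993 = (-(1/148)t - 749/5476)(-148t^3 - 704t^2 - 5664t - 8580) + ((116964/1369)t^2 + (350892/1369)t + 3859812/1369)
  -148t^3 - 704t^2 - 5664t - 8580 = (-(50653/29241)t - 88985/29241)((116964/1369)t^2 + (350892/1369)t + 3859812/1369) + (0)
Last nonzero remainder: (116964/1369)t^2 + (350892/1369)t + 3859812/1369. Dividing through by 116964/1369 gives the monic gcd t^2 + 3t + 33.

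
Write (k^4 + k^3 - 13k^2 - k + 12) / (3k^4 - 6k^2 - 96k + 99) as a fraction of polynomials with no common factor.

(k^2 + 5k + 4)/(3k^2 + 12k + 33)

By polynomial division,
  k^4 + k^3 - 13k^2 - k + 12 = (1/3)(3k^4 - 6k^2 - 96k + 99) + (k^3 - 11k^2 + 31k - 21)
  3k^4 - 6k^2 - 96k + 99 = (3k + 33)(k^3 - 11k^2 + 31k - 21) + (264k^2 - 1056k + 792)
  k^3 - 11k^2 + 31k - 21 = ((1/264)k - 7/264)(264k^2 - 1056k + 792) + (0)
Last nonzero remainder: 264k^2 - 1056k + 792. Dividing through by 264 gives the monic gcd k^2 - 4k + 3.
Cancel k^2 - 4k + 3 from numerator and denominator to get the reduced form.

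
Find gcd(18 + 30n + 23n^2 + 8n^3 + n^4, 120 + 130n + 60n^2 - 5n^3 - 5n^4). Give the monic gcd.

Apply the Euclidean algorithm:
  n^4 + 8n^3 + 23n^2 + 30n + 18 = (-1/5)(-5n^4 - 5n^3 + 60n^2 + 130n + 120) + (7n^3 + 35n^2 + 56n + 42)
  -5n^4 - 5n^3 + 60n^2 + 130n + 120 = (-(5/7)n + 20/7)(7n^3 + 35n^2 + 56n + 42) + (0)
Last nonzero remainder: 7n^3 + 35n^2 + 56n + 42. Dividing through by 7 gives the monic gcd n^3 + 5n^2 + 8n + 6.

6 + 8n + 5n^2 + n^3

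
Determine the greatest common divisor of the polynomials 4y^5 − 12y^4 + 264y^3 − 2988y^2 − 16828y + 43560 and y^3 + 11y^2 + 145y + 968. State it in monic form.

y^2 + 3y + 121

By polynomial division,
  4y^5 − 12y^4 + 264y^3 − 2988y^2 − 16828y + 43560 = (4y^2 − 56y + 300)(y^3 + 11y^2 + 145y + 968) + (−2040y^2 − 6120y − 246840)
  y^3 + 11y^2 + 145y + 968 = (−(1/2040)y − 1/255)(−2040y^2 − 6120y − 246840) + (0)
Last nonzero remainder: −2040y^2 − 6120y − 246840. Dividing through by −2040 gives the monic gcd y^2 + 3y + 121.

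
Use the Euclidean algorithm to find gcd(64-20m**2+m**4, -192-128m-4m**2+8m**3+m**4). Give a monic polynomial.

-32-16m+2m**2+m**3

Repeated division with remainder:
  m**4-20m**2+64 = (m**4+8m**3-4m**2-128m-192) + (-8m**3-16m**2+128m+256)
  m**4+8m**3-4m**2-128m-192 = (-(1/8)m-3/4)(-8m**3-16m**2+128m+256) + (0)
Last nonzero remainder: -8m**3-16m**2+128m+256. Dividing through by -8 gives the monic gcd m**3+2m**2-16m-32.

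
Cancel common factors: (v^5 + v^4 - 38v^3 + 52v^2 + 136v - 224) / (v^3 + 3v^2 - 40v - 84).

Euclidean algorithm in ℚ[v]:
  v^5 + v^4 - 38v^3 + 52v^2 + 136v - 224 = (v^2 - 2v + 8)(v^3 + 3v^2 - 40v - 84) + (32v^2 + 288v + 448)
  v^3 + 3v^2 - 40v - 84 = ((1/32)v - 3/16)(32v^2 + 288v + 448) + (0)
Last nonzero remainder: 32v^2 + 288v + 448. Dividing through by 32 gives the monic gcd v^2 + 9v + 14.
Cancel v^2 + 9v + 14 from numerator and denominator to get the reduced form.

(v^3 - 8v^2 + 20v - 16)/(v - 6)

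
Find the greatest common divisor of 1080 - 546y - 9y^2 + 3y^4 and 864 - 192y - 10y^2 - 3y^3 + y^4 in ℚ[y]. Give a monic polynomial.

36 + 7y + y^2

Apply the Euclidean algorithm:
  3y^4 - 9y^2 - 546y + 1080 = (3)(y^4 - 3y^3 - 10y^2 - 192y + 864) + (9y^3 + 21y^2 + 30y - 1512)
  y^4 - 3y^3 - 10y^2 - 192y + 864 = ((1/9)y - 16/27)(9y^3 + 21y^2 + 30y - 1512) + (-(8/9)y^2 - (56/9)y - 32)
  9y^3 + 21y^2 + 30y - 1512 = (-(81/8)y + 189/4)(-(8/9)y^2 - (56/9)y - 32) + (0)
Last nonzero remainder: -(8/9)y^2 - (56/9)y - 32. Dividing through by -8/9 gives the monic gcd y^2 + 7y + 36.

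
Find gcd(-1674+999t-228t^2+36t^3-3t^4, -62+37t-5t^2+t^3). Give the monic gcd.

Repeated division with remainder:
  -3t^4+36t^3-228t^2+999t-1674 = (-3t+21)(t^3-5t^2+37t-62) + (-12t^2+36t-372)
  t^3-5t^2+37t-62 = (-(1/12)t+1/6)(-12t^2+36t-372) + (0)
Last nonzero remainder: -12t^2+36t-372. Dividing through by -12 gives the monic gcd t^2-3t+31.

31-3t+t^2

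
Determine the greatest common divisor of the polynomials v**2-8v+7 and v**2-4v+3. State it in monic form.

v-1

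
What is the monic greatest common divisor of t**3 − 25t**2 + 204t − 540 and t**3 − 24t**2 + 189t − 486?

Euclidean algorithm in ℚ[t]:
  t**3 − 25t**2 + 204t − 540 = (t**3 − 24t**2 + 189t − 486) + (−t**2 + 15t − 54)
  t**3 − 24t**2 + 189t − 486 = (−t + 9)(−t**2 + 15t − 54) + (0)
Last nonzero remainder: −t**2 + 15t − 54. Dividing through by −1 gives the monic gcd t**2 − 15t + 54.

t**2 − 15t + 54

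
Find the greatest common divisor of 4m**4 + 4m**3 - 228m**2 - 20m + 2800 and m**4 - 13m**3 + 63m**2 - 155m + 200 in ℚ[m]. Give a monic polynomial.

Repeated division with remainder:
  4m**4 + 4m**3 - 228m**2 - 20m + 2800 = (4)(m**4 - 13m**3 + 63m**2 - 155m + 200) + (56m**3 - 480m**2 + 600m + 2000)
  m**4 - 13m**3 + 63m**2 - 155m + 200 = ((1/56)m - 31/392)(56m**3 - 480m**2 + 600m + 2000) + ((702/49)m**2 - (7020/49)m + 17550/49)
  56m**3 - 480m**2 + 600m + 2000 = ((1372/351)m + 1960/351)((702/49)m**2 - (7020/49)m + 17550/49) + (0)
Last nonzero remainder: (702/49)m**2 - (7020/49)m + 17550/49. Dividing through by 702/49 gives the monic gcd m**2 - 10m + 25.

m**2 - 10m + 25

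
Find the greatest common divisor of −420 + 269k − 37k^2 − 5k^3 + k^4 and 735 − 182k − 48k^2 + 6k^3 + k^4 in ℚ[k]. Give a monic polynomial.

105 − 41k − k^2 + k^3

Euclidean algorithm in ℚ[k]:
  k^4 − 5k^3 − 37k^2 + 269k − 420 = (k^4 + 6k^3 − 48k^2 − 182k + 735) + (−11k^3 + 11k^2 + 451k − 1155)
  k^4 + 6k^3 − 48k^2 − 182k + 735 = (−(1/11)k − 7/11)(−11k^3 + 11k^2 + 451k − 1155) + (0)
Last nonzero remainder: −11k^3 + 11k^2 + 451k − 1155. Dividing through by −11 gives the monic gcd k^3 − k^2 − 41k + 105.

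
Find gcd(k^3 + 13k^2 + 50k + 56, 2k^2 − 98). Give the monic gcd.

Euclidean algorithm in ℚ[k]:
  k^3 + 13k^2 + 50k + 56 = ((1/2)k + 13/2)(2k^2 − 98) + (99k + 693)
  2k^2 − 98 = ((2/99)k − 14/99)(99k + 693) + (0)
Last nonzero remainder: 99k + 693. Dividing through by 99 gives the monic gcd k + 7.

k + 7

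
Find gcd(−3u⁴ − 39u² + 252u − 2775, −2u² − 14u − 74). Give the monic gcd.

Repeated division with remainder:
  −3u⁴ − 39u² + 252u − 2775 = ((3/2)u² − (21/2)u + 75/2)(−2u² − 14u − 74) + (0)
Last nonzero remainder: −2u² − 14u − 74. Dividing through by −2 gives the monic gcd u² + 7u + 37.

u² + 7u + 37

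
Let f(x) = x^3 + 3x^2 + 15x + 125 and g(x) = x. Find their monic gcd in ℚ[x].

Euclidean algorithm in ℚ[x]:
  x^3 + 3x^2 + 15x + 125 = (x^2 + 3x + 15)(x) + (125)
  x = ((1/125)x)(125) + (0)
The last nonzero remainder is the constant 125, so the polynomials are coprime and gcd = 1.

1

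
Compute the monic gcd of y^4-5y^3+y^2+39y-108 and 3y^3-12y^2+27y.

y^2-4y+9

Apply the Euclidean algorithm:
  y^4-5y^3+y^2+39y-108 = ((1/3)y-1/3)(3y^3-12y^2+27y) + (-12y^2+48y-108)
  3y^3-12y^2+27y = (-(1/4)y)(-12y^2+48y-108) + (0)
Last nonzero remainder: -12y^2+48y-108. Dividing through by -12 gives the monic gcd y^2-4y+9.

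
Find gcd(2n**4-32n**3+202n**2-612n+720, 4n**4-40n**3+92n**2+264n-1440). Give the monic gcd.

Repeated division with remainder:
  2n**4-32n**3+202n**2-612n+720 = (1/2)(4n**4-40n**3+92n**2+264n-1440) + (-12n**3+156n**2-744n+1440)
  4n**4-40n**3+92n**2+264n-1440 = (-(1/3)n-1)(-12n**3+156n**2-744n+1440) + (0)
Last nonzero remainder: -12n**3+156n**2-744n+1440. Dividing through by -12 gives the monic gcd n**3-13n**2+62n-120.

n**3-13n**2+62n-120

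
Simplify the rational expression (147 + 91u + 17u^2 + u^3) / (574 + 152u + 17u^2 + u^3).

Euclidean algorithm in ℚ[u]:
  u^3 + 17u^2 + 91u + 147 = (u^3 + 17u^2 + 152u + 574) + (-61u - 427)
  u^3 + 17u^2 + 152u + 574 = (-(1/61)u^2 - (10/61)u - 82/61)(-61u - 427) + (0)
Last nonzero remainder: -61u - 427. Dividing through by -61 gives the monic gcd u + 7.
Cancel u + 7 from numerator and denominator to get the reduced form.

(21 + 10u + u^2)/(82 + 10u + u^2)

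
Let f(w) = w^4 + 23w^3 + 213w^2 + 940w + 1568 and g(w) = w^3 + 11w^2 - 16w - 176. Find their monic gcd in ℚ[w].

w + 4

Repeated division with remainder:
  w^4 + 23w^3 + 213w^2 + 940w + 1568 = (w + 12)(w^3 + 11w^2 - 16w - 176) + (97w^2 + 1308w + 3680)
  w^3 + 11w^2 - 16w - 176 = ((1/97)w - 241/9409)(97w^2 + 1308w + 3680) + (-(192276/9409)w - 769104/9409)
  97w^2 + 1308w + 3680 = (-(912673/192276)w - 2164070/48069)(-(192276/9409)w - 769104/9409) + (0)
Last nonzero remainder: -(192276/9409)w - 769104/9409. Dividing through by -192276/9409 gives the monic gcd w + 4.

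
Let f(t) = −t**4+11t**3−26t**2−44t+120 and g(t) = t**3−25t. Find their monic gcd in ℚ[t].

t−5

Apply the Euclidean algorithm:
  −t**4+11t**3−26t**2−44t+120 = (−t+11)(t**3−25t) + (−51t**2+231t+120)
  t**3−25t = (−(1/51)t−77/867)(−51t**2+231t+120) + (−(616/289)t+3080/289)
  −51t**2+231t+120 = ((14739/616)t+867/77)(−(616/289)t+3080/289) + (0)
Last nonzero remainder: −(616/289)t+3080/289. Dividing through by −616/289 gives the monic gcd t−5.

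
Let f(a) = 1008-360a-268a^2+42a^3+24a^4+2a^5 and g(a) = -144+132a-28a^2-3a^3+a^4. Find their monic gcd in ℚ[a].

-12+4a+a^2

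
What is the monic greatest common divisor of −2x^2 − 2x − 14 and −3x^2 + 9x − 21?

Repeated division with remainder:
  −2x^2 − 2x − 14 = (2/3)(−3x^2 + 9x − 21) + (−8x)
  −3x^2 + 9x − 21 = ((3/8)x − 9/8)(−8x) + (−21)
  −8x = ((8/21)x)(−21) + (0)
The last nonzero remainder is the constant −21, so the polynomials are coprime and gcd = 1.

1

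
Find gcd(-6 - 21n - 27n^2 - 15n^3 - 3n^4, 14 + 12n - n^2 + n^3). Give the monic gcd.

1 + n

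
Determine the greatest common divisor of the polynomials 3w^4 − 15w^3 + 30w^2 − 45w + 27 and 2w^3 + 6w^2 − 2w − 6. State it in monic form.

w − 1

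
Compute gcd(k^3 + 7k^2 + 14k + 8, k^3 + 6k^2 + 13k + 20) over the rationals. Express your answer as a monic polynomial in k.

k + 4

By polynomial division,
  k^3 + 7k^2 + 14k + 8 = (k^3 + 6k^2 + 13k + 20) + (k^2 + k - 12)
  k^3 + 6k^2 + 13k + 20 = (k + 5)(k^2 + k - 12) + (20k + 80)
  k^2 + k - 12 = ((1/20)k - 3/20)(20k + 80) + (0)
Last nonzero remainder: 20k + 80. Dividing through by 20 gives the monic gcd k + 4.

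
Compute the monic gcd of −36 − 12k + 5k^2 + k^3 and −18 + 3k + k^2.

Euclidean algorithm in ℚ[k]:
  k^3 + 5k^2 − 12k − 36 = (k + 2)(k^2 + 3k − 18) + (0)
The last nonzero remainder k^2 + 3k − 18 is already monic.

−18 + 3k + k^2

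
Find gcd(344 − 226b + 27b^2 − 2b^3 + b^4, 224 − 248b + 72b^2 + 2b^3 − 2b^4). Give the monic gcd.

Apply the Euclidean algorithm:
  b^4 − 2b^3 + 27b^2 − 226b + 344 = (−1/2)(−2b^4 + 2b^3 + 72b^2 − 248b + 224) + (−b^3 + 63b^2 − 350b + 456)
  −2b^4 + 2b^3 + 72b^2 − 248b + 224 = (2b + 124)(−b^3 + 63b^2 − 350b + 456) + (−7040b^2 + 42240b − 56320)
  −b^3 + 63b^2 − 350b + 456 = ((1/7040)b − 57/7040)(−7040b^2 + 42240b − 56320) + (0)
Last nonzero remainder: −7040b^2 + 42240b − 56320. Dividing through by −7040 gives the monic gcd b^2 − 6b + 8.

8 − 6b + b^2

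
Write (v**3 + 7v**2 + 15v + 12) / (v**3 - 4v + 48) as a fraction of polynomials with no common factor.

Repeated division with remainder:
  v**3 + 7v**2 + 15v + 12 = (v**3 - 4v + 48) + (7v**2 + 19v - 36)
  v**3 - 4v + 48 = ((1/7)v - 19/49)(7v**2 + 19v - 36) + ((417/49)v + 1668/49)
  7v**2 + 19v - 36 = ((343/417)v - 147/139)((417/49)v + 1668/49) + (0)
Last nonzero remainder: (417/49)v + 1668/49. Dividing through by 417/49 gives the monic gcd v + 4.
Cancel v + 4 from numerator and denominator to get the reduced form.

(v**2 + 3v + 3)/(v**2 - 4v + 12)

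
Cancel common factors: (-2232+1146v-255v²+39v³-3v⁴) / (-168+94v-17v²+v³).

(-93+9v-3v²)/(-7+v)

By polynomial division,
  -3v⁴+39v³-255v²+1146v-2232 = (-3v-12)(v³-17v²+94v-168) + (-177v²+1770v-4248)
  v³-17v²+94v-168 = (-(1/177)v+7/177)(-177v²+1770v-4248) + (0)
Last nonzero remainder: -177v²+1770v-4248. Dividing through by -177 gives the monic gcd v²-10v+24.
Cancel v²-10v+24 from numerator and denominator to get the reduced form.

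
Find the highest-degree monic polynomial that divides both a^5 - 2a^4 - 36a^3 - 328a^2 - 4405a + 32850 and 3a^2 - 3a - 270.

a^2 - a - 90

By polynomial division,
  a^5 - 2a^4 - 36a^3 - 328a^2 - 4405a + 32850 = ((1/3)a^3 - (1/3)a^2 + (53/3)a - 365/3)(3a^2 - 3a - 270) + (0)
Last nonzero remainder: 3a^2 - 3a - 270. Dividing through by 3 gives the monic gcd a^2 - a - 90.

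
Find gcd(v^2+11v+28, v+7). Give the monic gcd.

Repeated division with remainder:
  v^2+11v+28 = (v+4)(v+7) + (0)
The last nonzero remainder v+7 is already monic.

v+7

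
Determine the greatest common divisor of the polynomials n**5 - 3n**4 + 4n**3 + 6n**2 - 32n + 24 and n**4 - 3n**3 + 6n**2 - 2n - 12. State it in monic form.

n**3 - 4n**2 + 10n - 12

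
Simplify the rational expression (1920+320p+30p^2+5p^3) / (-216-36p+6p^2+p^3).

(320+5p^2)/(-36+p^2)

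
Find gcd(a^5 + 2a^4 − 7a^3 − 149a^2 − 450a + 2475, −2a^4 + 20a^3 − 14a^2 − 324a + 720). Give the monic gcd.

By polynomial division,
  a^5 + 2a^4 − 7a^3 − 149a^2 − 450a + 2475 = (−(1/2)a − 6)(−2a^4 + 20a^3 − 14a^2 − 324a + 720) + (106a^3 − 395a^2 − 2034a + 6795)
  −2a^4 + 20a^3 − 14a^2 − 324a + 720 = (−(1/53)a + 665/5618)(106a^3 − 395a^2 − 2034a + 6795) + (−(31581/5618)a^2 + (126324/2809)a − 473715/5618)
  106a^3 − 395a^2 − 2034a + 6795 = (−(595508/31581)a − 848318/10527)(−(31581/5618)a^2 + (126324/2809)a − 473715/5618) + (0)
Last nonzero remainder: −(31581/5618)a^2 + (126324/2809)a − 473715/5618. Dividing through by −31581/5618 gives the monic gcd a^2 − 8a + 15.

a^2 − 8a + 15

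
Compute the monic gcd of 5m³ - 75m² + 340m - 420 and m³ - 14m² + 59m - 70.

m² - 9m + 14

Apply the Euclidean algorithm:
  5m³ - 75m² + 340m - 420 = (5)(m³ - 14m² + 59m - 70) + (-5m² + 45m - 70)
  m³ - 14m² + 59m - 70 = (-(1/5)m + 1)(-5m² + 45m - 70) + (0)
Last nonzero remainder: -5m² + 45m - 70. Dividing through by -5 gives the monic gcd m² - 9m + 14.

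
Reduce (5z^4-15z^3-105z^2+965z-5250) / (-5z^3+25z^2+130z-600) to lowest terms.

(-z^3-3z^2+3z-175)/(z^2+z-20)

Repeated division with remainder:
  5z^4-15z^3-105z^2+965z-5250 = (-z-2)(-5z^3+25z^2+130z-600) + (75z^2+625z-6450)
  -5z^3+25z^2+130z-600 = (-(1/15)z+8/9)(75z^2+625z-6450) + (-(7700/9)z+15400/3)
  75z^2+625z-6450 = (-(27/308)z-387/308)(-(7700/9)z+15400/3) + (0)
Last nonzero remainder: -(7700/9)z+15400/3. Dividing through by -7700/9 gives the monic gcd z-6.
Cancel z-6 from numerator and denominator to get the reduced form.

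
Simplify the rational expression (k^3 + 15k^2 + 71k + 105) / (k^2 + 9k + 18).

Repeated division with remainder:
  k^3 + 15k^2 + 71k + 105 = (k + 6)(k^2 + 9k + 18) + (-k - 3)
  k^2 + 9k + 18 = (-k - 6)(-k - 3) + (0)
Last nonzero remainder: -k - 3. Dividing through by -1 gives the monic gcd k + 3.
Cancel k + 3 from numerator and denominator to get the reduced form.

(k^2 + 12k + 35)/(k + 6)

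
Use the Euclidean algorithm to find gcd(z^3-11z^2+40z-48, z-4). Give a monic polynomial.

z-4

Euclidean algorithm in ℚ[z]:
  z^3-11z^2+40z-48 = (z^2-7z+12)(z-4) + (0)
The last nonzero remainder z-4 is already monic.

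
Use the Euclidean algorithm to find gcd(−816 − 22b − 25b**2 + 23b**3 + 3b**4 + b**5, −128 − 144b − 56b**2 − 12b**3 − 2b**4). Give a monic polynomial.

16 + 2b + b**2

Repeated division with remainder:
  b**5 + 3b**4 + 23b**3 − 25b**2 − 22b − 816 = (−(1/2)b + 3/2)(−2b**4 − 12b**3 − 56b**2 − 144b − 128) + (13b**3 − 13b**2 + 130b − 624)
  −2b**4 − 12b**3 − 56b**2 − 144b − 128 = (−(2/13)b − 14/13)(13b**3 − 13b**2 + 130b − 624) + (−50b**2 − 100b − 800)
  13b**3 − 13b**2 + 130b − 624 = (−(13/50)b + 39/50)(−50b**2 − 100b − 800) + (0)
Last nonzero remainder: −50b**2 − 100b − 800. Dividing through by −50 gives the monic gcd b**2 + 2b + 16.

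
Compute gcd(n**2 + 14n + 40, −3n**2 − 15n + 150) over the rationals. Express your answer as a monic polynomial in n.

Euclidean algorithm in ℚ[n]:
  n**2 + 14n + 40 = (−1/3)(−3n**2 − 15n + 150) + (9n + 90)
  −3n**2 − 15n + 150 = (−(1/3)n + 5/3)(9n + 90) + (0)
Last nonzero remainder: 9n + 90. Dividing through by 9 gives the monic gcd n + 10.

n + 10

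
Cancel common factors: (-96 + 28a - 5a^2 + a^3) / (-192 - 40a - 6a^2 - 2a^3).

Repeated division with remainder:
  a^3 - 5a^2 + 28a - 96 = (-1/2)(-2a^3 - 6a^2 - 40a - 192) + (-8a^2 + 8a - 192)
  -2a^3 - 6a^2 - 40a - 192 = ((1/4)a + 1)(-8a^2 + 8a - 192) + (0)
Last nonzero remainder: -8a^2 + 8a - 192. Dividing through by -8 gives the monic gcd a^2 - a + 24.
Cancel a^2 - a + 24 from numerator and denominator to get the reduced form.

(4 - a)/(8 + 2a)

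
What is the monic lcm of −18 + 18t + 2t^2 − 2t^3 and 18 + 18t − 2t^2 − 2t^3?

9 − 10t^2 + t^4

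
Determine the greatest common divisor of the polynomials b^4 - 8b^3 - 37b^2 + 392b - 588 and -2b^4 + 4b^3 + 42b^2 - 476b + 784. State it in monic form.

b^2 + 5b - 14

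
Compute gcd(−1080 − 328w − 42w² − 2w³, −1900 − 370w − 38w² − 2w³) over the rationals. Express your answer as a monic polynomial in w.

10 + w

Apply the Euclidean algorithm:
  −2w³ − 42w² − 328w − 1080 = (−2w³ − 38w² − 370w − 1900) + (−4w² + 42w + 820)
  −2w³ − 38w² − 370w − 1900 = ((1/2)w + 59/4)(−4w² + 42w + 820) + (−(2799/2)w − 13995)
  −4w² + 42w + 820 = ((8/2799)w − 164/2799)(−(2799/2)w − 13995) + (0)
Last nonzero remainder: −(2799/2)w − 13995. Dividing through by −2799/2 gives the monic gcd w + 10.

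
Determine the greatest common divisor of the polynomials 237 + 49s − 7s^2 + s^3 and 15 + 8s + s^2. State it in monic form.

3 + s

Repeated division with remainder:
  s^3 − 7s^2 + 49s + 237 = (s − 15)(s^2 + 8s + 15) + (154s + 462)
  s^2 + 8s + 15 = ((1/154)s + 5/154)(154s + 462) + (0)
Last nonzero remainder: 154s + 462. Dividing through by 154 gives the monic gcd s + 3.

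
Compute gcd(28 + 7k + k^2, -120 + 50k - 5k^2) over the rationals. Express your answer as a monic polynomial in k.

Euclidean algorithm in ℚ[k]:
  k^2 + 7k + 28 = (-1/5)(-5k^2 + 50k - 120) + (17k + 4)
  -5k^2 + 50k - 120 = (-(5/17)k + 870/289)(17k + 4) + (-38160/289)
  17k + 4 = (-(4913/38160)k - 289/9540)(-38160/289) + (0)
The last nonzero remainder is the constant -38160/289, so the polynomials are coprime and gcd = 1.

1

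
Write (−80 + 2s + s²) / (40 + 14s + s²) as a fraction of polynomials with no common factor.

(−8 + s)/(4 + s)

Euclidean algorithm in ℚ[s]:
  s² + 2s − 80 = (s² + 14s + 40) + (−12s − 120)
  s² + 14s + 40 = (−(1/12)s − 1/3)(−12s − 120) + (0)
Last nonzero remainder: −12s − 120. Dividing through by −12 gives the monic gcd s + 10.
Cancel s + 10 from numerator and denominator to get the reduced form.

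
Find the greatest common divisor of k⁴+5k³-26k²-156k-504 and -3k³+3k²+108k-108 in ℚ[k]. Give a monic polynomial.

k-6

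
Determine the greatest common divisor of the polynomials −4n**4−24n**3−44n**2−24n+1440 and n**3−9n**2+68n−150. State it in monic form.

By polynomial division,
  −4n**4−24n**3−44n**2−24n+1440 = (−4n−60)(n**3−9n**2+68n−150) + (−312n**2+3456n−7560)
  n**3−9n**2+68n−150 = (−(1/312)n−9/1352)(−312n**2+3456n−7560) + ((11285/169)n−33855/169)
  −312n**2+3456n−7560 = (−(52728/11285)n+85176/2257)((11285/169)n−33855/169) + (0)
Last nonzero remainder: (11285/169)n−33855/169. Dividing through by 11285/169 gives the monic gcd n−3.

n−3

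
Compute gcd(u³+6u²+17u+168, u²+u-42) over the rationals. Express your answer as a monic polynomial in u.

u+7

By polynomial division,
  u³+6u²+17u+168 = (u+5)(u²+u-42) + (54u+378)
  u²+u-42 = ((1/54)u-1/9)(54u+378) + (0)
Last nonzero remainder: 54u+378. Dividing through by 54 gives the monic gcd u+7.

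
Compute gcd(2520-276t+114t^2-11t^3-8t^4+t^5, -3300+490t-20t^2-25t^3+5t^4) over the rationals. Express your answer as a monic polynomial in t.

-30-t+t^2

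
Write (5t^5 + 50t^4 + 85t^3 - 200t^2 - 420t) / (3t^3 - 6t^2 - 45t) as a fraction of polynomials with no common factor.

(5t^3 + 35t^2 - 20t - 140)/(3t - 15)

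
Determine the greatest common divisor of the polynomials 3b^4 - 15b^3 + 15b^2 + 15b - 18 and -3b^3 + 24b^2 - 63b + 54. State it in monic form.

Repeated division with remainder:
  3b^4 - 15b^3 + 15b^2 + 15b - 18 = (-b - 3)(-3b^3 + 24b^2 - 63b + 54) + (24b^2 - 120b + 144)
  -3b^3 + 24b^2 - 63b + 54 = (-(1/8)b + 3/8)(24b^2 - 120b + 144) + (0)
Last nonzero remainder: 24b^2 - 120b + 144. Dividing through by 24 gives the monic gcd b^2 - 5b + 6.

b^2 - 5b + 6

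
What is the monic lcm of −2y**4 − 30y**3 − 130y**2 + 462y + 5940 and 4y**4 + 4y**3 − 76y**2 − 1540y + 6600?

Apply the Euclidean algorithm:
  −2y**4 − 30y**3 − 130y**2 + 462y + 5940 = (−1/2)(4y**4 + 4y**3 − 76y**2 − 1540y + 6600) + (−28y**3 − 168y**2 − 308y + 9240)
  4y**4 + 4y**3 − 76y**2 − 1540y + 6600 = (−(1/7)y + 5/7)(−28y**3 − 168y**2 − 308y + 9240) + (0)
Last nonzero remainder: −28y**3 − 168y**2 − 308y + 9240. Dividing through by −28 gives the monic gcd y**3 + 6y**2 + 11y − 330.
Then lcm(f, g) = f·g / gcd(f, g); expanding and making the result monic gives the answer.

y**5 + 10y**4 − 10y**3 − 556y**2 − 1815y + 14850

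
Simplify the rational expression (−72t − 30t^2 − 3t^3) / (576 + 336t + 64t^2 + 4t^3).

Apply the Euclidean algorithm:
  −3t^3 − 30t^2 − 72t = (−3/4)(4t^3 + 64t^2 + 336t + 576) + (18t^2 + 180t + 432)
  4t^3 + 64t^2 + 336t + 576 = ((2/9)t + 4/3)(18t^2 + 180t + 432) + (0)
Last nonzero remainder: 18t^2 + 180t + 432. Dividing through by 18 gives the monic gcd t^2 + 10t + 24.
Cancel t^2 + 10t + 24 from numerator and denominator to get the reduced form.

(−3t)/(24 + 4t)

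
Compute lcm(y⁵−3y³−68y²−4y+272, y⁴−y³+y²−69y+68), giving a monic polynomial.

Apply the Euclidean algorithm:
  y⁵−3y³−68y²−4y+272 = (y+1)(y⁴−y³+y²−69y+68) + (−3y³−3y+204)
  y⁴−y³+y²−69y+68 = (−(1/3)y+1/3)(−3y³−3y+204) + (0)
Last nonzero remainder: −3y³−3y+204. Dividing through by −3 gives the monic gcd y³+y−68.
Then lcm(f, g) = f·g / gcd(f, g); expanding and making the result monic gives the answer.

y⁶−y⁵−3y⁴−65y³+64y²+276y−272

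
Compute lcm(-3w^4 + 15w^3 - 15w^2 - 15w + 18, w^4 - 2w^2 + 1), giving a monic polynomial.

w^6 - 5w^5 + 4w^4 + 10w^3 - 11w^2 - 5w + 6

Euclidean algorithm in ℚ[w]:
  -3w^4 + 15w^3 - 15w^2 - 15w + 18 = (-3)(w^4 - 2w^2 + 1) + (15w^3 - 21w^2 - 15w + 21)
  w^4 - 2w^2 + 1 = ((1/15)w + 7/75)(15w^3 - 21w^2 - 15w + 21) + ((24/25)w^2 - 24/25)
  15w^3 - 21w^2 - 15w + 21 = ((125/8)w - 175/8)((24/25)w^2 - 24/25) + (0)
Last nonzero remainder: (24/25)w^2 - 24/25. Dividing through by 24/25 gives the monic gcd w^2 - 1.
Then lcm(f, g) = f·g / gcd(f, g); expanding and making the result monic gives the answer.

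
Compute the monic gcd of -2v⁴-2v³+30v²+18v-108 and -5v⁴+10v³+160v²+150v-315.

v²+6v+9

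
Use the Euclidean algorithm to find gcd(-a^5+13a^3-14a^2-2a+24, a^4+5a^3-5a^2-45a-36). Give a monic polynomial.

Repeated division with remainder:
  -a^5+13a^3-14a^2-2a+24 = (-a+5)(a^4+5a^3-5a^2-45a-36) + (-17a^3-34a^2+187a+204)
  a^4+5a^3-5a^2-45a-36 = (-(1/17)a-3/17)(-17a^3-34a^2+187a+204) + (0)
Last nonzero remainder: -17a^3-34a^2+187a+204. Dividing through by -17 gives the monic gcd a^3+2a^2-11a-12.

a^3+2a^2-11a-12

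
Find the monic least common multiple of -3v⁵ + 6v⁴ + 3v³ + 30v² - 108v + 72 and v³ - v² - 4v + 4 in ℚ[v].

v⁶ - 5v⁴ - 12v³ + 16v² + 48v - 48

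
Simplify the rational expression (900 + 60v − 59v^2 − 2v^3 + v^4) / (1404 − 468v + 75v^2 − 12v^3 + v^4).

Apply the Euclidean algorithm:
  v^4 − 2v^3 − 59v^2 + 60v + 900 = (v^4 − 12v^3 + 75v^2 − 468v + 1404) + (10v^3 − 134v^2 + 528v − 504)
  v^4 − 12v^3 + 75v^2 − 468v + 1404 = ((1/10)v + 7/50)(10v^3 − 134v^2 + 528v − 504) + ((1024/25)v^2 − (12288/25)v + 36864/25)
  10v^3 − 134v^2 + 528v − 504 = ((125/512)v − 175/512)((1024/25)v^2 − (12288/25)v + 36864/25) + (0)
Last nonzero remainder: (1024/25)v^2 − (12288/25)v + 36864/25. Dividing through by 1024/25 gives the monic gcd v^2 − 12v + 36.
Cancel v^2 − 12v + 36 from numerator and denominator to get the reduced form.

(25 + 10v + v^2)/(39 + v^2)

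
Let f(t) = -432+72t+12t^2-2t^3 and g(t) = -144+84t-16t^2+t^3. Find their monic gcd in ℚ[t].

36-12t+t^2

Euclidean algorithm in ℚ[t]:
  -2t^3+12t^2+72t-432 = (-2)(t^3-16t^2+84t-144) + (-20t^2+240t-720)
  t^3-16t^2+84t-144 = (-(1/20)t+1/5)(-20t^2+240t-720) + (0)
Last nonzero remainder: -20t^2+240t-720. Dividing through by -20 gives the monic gcd t^2-12t+36.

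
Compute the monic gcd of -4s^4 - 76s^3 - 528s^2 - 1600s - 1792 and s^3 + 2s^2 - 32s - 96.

Repeated division with remainder:
  -4s^4 - 76s^3 - 528s^2 - 1600s - 1792 = (-4s - 68)(s^3 + 2s^2 - 32s - 96) + (-520s^2 - 4160s - 8320)
  s^3 + 2s^2 - 32s - 96 = (-(1/520)s + 3/260)(-520s^2 - 4160s - 8320) + (0)
Last nonzero remainder: -520s^2 - 4160s - 8320. Dividing through by -520 gives the monic gcd s^2 + 8s + 16.

s^2 + 8s + 16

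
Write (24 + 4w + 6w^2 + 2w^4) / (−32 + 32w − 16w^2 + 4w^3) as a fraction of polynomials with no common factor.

(3 + 2w + w^2)/(−4 + 2w)

Repeated division with remainder:
  2w^4 + 6w^2 + 4w + 24 = ((1/2)w + 2)(4w^3 − 16w^2 + 32w − 32) + (22w^2 − 44w + 88)
  4w^3 − 16w^2 + 32w − 32 = ((2/11)w − 4/11)(22w^2 − 44w + 88) + (0)
Last nonzero remainder: 22w^2 − 44w + 88. Dividing through by 22 gives the monic gcd w^2 − 2w + 4.
Cancel w^2 − 2w + 4 from numerator and denominator to get the reduced form.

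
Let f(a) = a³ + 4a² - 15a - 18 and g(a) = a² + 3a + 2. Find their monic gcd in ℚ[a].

a + 1

Repeated division with remainder:
  a³ + 4a² - 15a - 18 = (a + 1)(a² + 3a + 2) + (-20a - 20)
  a² + 3a + 2 = (-(1/20)a - 1/10)(-20a - 20) + (0)
Last nonzero remainder: -20a - 20. Dividing through by -20 gives the monic gcd a + 1.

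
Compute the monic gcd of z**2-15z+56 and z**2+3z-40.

Euclidean algorithm in ℚ[z]:
  z**2-15z+56 = (z**2+3z-40) + (-18z+96)
  z**2+3z-40 = (-(1/18)z-25/54)(-18z+96) + (40/9)
  -18z+96 = (-(81/20)z+108/5)(40/9) + (0)
The last nonzero remainder is the constant 40/9, so the polynomials are coprime and gcd = 1.

1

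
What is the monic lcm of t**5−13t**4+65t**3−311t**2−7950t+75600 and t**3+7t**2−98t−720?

By polynomial division,
  t**5−13t**4+65t**3−311t**2−7950t+75600 = (t**2−20t+303)(t**3+7t**2−98t−720) + (−3672t**2+7344t+293760)
  t**3+7t**2−98t−720 = (−(1/3672)t−1/408)(−3672t**2+7344t+293760) + (0)
Last nonzero remainder: −3672t**2+7344t+293760. Dividing through by −3672 gives the monic gcd t**2−2t−80.
Then lcm(f, g) = f·g / gcd(f, g); expanding and making the result monic gives the answer.

t**6−4t**5−52t**4+274t**3−10749t**2+4050t+680400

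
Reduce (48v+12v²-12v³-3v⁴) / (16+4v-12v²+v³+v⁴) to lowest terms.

Repeated division with remainder:
  -3v⁴-12v³+12v²+48v = (-3)(v⁴+v³-12v²+4v+16) + (-9v³-24v²+60v+48)
  v⁴+v³-12v²+4v+16 = (-(1/9)v+5/27)(-9v³-24v²+60v+48) + (-(8/9)v²-(16/9)v+64/9)
  -9v³-24v²+60v+48 = ((81/8)v+27/4)(-(8/9)v²-(16/9)v+64/9) + (0)
Last nonzero remainder: -(8/9)v²-(16/9)v+64/9. Dividing through by -8/9 gives the monic gcd v²+2v-8.
Cancel v²+2v-8 from numerator and denominator to get the reduced form.

(-6v-3v²)/(-2-v+v²)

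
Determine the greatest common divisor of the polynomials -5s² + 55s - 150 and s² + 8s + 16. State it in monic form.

1

By polynomial division,
  -5s² + 55s - 150 = (-5)(s² + 8s + 16) + (95s - 70)
  s² + 8s + 16 = ((1/95)s + 166/1805)(95s - 70) + (8100/361)
  95s - 70 = ((6859/1620)s - 2527/810)(8100/361) + (0)
The last nonzero remainder is the constant 8100/361, so the polynomials are coprime and gcd = 1.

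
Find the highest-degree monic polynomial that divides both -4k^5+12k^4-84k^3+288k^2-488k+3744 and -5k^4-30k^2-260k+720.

k^2-2k+18

By polynomial division,
  -4k^5+12k^4-84k^3+288k^2-488k+3744 = ((4/5)k-12/5)(-5k^4-30k^2-260k+720) + (-60k^3+424k^2-1688k+5472)
  -5k^4-30k^2-260k+720 = ((1/12)k+53/90)(-60k^3+424k^2-1688k+5472) + (-(6256/45)k^2+(12512/45)k-12512/5)
  -60k^3+424k^2-1688k+5472 = ((675/1564)k-855/391)(-(6256/45)k^2+(12512/45)k-12512/5) + (0)
Last nonzero remainder: -(6256/45)k^2+(12512/45)k-12512/5. Dividing through by -6256/45 gives the monic gcd k^2-2k+18.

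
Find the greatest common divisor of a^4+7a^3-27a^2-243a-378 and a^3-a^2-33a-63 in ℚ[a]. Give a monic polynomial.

Euclidean algorithm in ℚ[a]:
  a^4+7a^3-27a^2-243a-378 = (a+8)(a^3-a^2-33a-63) + (14a^2+84a+126)
  a^3-a^2-33a-63 = ((1/14)a-1/2)(14a^2+84a+126) + (0)
Last nonzero remainder: 14a^2+84a+126. Dividing through by 14 gives the monic gcd a^2+6a+9.

a^2+6a+9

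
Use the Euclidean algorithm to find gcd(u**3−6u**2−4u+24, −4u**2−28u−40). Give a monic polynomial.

Euclidean algorithm in ℚ[u]:
  u**3−6u**2−4u+24 = (−(1/4)u+13/4)(−4u**2−28u−40) + (77u+154)
  −4u**2−28u−40 = (−(4/77)u−20/77)(77u+154) + (0)
Last nonzero remainder: 77u+154. Dividing through by 77 gives the monic gcd u+2.

u+2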